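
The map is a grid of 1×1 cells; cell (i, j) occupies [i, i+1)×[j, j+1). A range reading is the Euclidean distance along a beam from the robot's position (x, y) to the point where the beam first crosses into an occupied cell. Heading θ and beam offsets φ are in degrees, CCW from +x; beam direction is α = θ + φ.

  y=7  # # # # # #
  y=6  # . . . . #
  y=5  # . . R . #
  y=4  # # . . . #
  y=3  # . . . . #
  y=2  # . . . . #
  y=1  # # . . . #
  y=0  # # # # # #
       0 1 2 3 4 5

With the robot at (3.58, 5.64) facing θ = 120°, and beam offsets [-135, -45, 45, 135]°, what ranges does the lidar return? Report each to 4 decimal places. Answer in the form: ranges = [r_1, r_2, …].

ranges = [1.4701, 1.4080, 2.6710, 4.8037]

beam 1: φ=-135°, α=345°
  dir = (cos 345°, sin 345°) = (0.9659, -0.2588); from cell (3,5)
  next x-line at t=0.4348, next y-line at t=2.4728; Δt_x=1.0353, Δt_y=3.8637
    x: enter (4,5) at t=0.4348
    x: enter (5,5) at t=1.4701 ← occupied
  → r_1 = 1.4701
beam 2: φ=-45°, α=75°
  dir = (cos 75°, sin 75°) = (0.2588, 0.9659); from cell (3,5)
  next x-line at t=1.6228, next y-line at t=0.3727; Δt_x=3.8637, Δt_y=1.0353
    y: enter (3,6) at t=0.3727
    y: enter (3,7) at t=1.4080 ← occupied
  → r_2 = 1.4080
beam 3: φ=45°, α=165°
  dir = (cos 165°, sin 165°) = (-0.9659, 0.2588); from cell (3,5)
  next x-line at t=0.6005, next y-line at t=1.3909; Δt_x=1.0353, Δt_y=3.8637
    x: enter (2,5) at t=0.6005
    y: enter (2,6) at t=1.3909
    x: enter (1,6) at t=1.6357
    x: enter (0,6) at t=2.6710 ← occupied
  → r_3 = 2.6710
beam 4: φ=135°, α=255°
  dir = (cos 255°, sin 255°) = (-0.2588, -0.9659); from cell (3,5)
  next x-line at t=2.2409, next y-line at t=0.6626; Δt_x=3.8637, Δt_y=1.0353
    y: enter (3,4) at t=0.6626
    y: enter (3,3) at t=1.6979
    x: enter (2,3) at t=2.2409
    y: enter (2,2) at t=2.7331
    y: enter (2,1) at t=3.7684
    y: enter (2,0) at t=4.8037 ← occupied
  → r_4 = 4.8037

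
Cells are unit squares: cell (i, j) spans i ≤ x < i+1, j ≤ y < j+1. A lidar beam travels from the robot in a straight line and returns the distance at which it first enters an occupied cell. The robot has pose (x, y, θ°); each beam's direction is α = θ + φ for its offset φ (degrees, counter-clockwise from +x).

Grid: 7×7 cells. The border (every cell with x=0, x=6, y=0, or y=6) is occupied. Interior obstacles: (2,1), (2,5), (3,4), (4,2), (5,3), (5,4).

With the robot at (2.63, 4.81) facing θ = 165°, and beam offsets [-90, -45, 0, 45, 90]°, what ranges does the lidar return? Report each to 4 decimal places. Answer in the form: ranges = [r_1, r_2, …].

ranges = [0.1967, 0.2194, 1.6875, 1.8822, 3.9444]

beam 1: φ=-90°, α=75°
  d=(0.2588,0.9659)  start (2,4)  tX=1.4296 tY=0.1967  stride 1/|dx|=3.8637 1/|dy|=1.0353
    cross y-line → (2,5), t=0.1967 (wall)
  → r_1 = 0.1967
beam 2: φ=-45°, α=120°
  d=(-0.5000,0.8660)  start (2,4)  tX=1.2600 tY=0.2194  stride 1/|dx|=2.0000 1/|dy|=1.1547
    cross y-line → (2,5), t=0.2194 (wall)
  → r_2 = 0.2194
beam 3: φ=0°, α=165°
  d=(-0.9659,0.2588)  start (2,4)  tX=0.6522 tY=0.7341  stride 1/|dx|=1.0353 1/|dy|=3.8637
    cross x-line → (1,4), t=0.6522
    cross y-line → (1,5), t=0.7341
    cross x-line → (0,5), t=1.6875 (wall)
  → r_3 = 1.6875
beam 4: φ=45°, α=210°
  d=(-0.8660,-0.5000)  start (2,4)  tX=0.7275 tY=1.6200  stride 1/|dx|=1.1547 1/|dy|=2.0000
    cross x-line → (1,4), t=0.7275
    cross y-line → (1,3), t=1.6200
    cross x-line → (0,3), t=1.8822 (wall)
  → r_4 = 1.8822
beam 5: φ=90°, α=255°
  d=(-0.2588,-0.9659)  start (2,4)  tX=2.4341 tY=0.8386  stride 1/|dx|=3.8637 1/|dy|=1.0353
    cross y-line → (2,3), t=0.8386
    cross y-line → (2,2), t=1.8738
    cross x-line → (1,2), t=2.4341
    cross y-line → (1,1), t=2.9091
    cross y-line → (1,0), t=3.9444 (wall)
  → r_5 = 3.9444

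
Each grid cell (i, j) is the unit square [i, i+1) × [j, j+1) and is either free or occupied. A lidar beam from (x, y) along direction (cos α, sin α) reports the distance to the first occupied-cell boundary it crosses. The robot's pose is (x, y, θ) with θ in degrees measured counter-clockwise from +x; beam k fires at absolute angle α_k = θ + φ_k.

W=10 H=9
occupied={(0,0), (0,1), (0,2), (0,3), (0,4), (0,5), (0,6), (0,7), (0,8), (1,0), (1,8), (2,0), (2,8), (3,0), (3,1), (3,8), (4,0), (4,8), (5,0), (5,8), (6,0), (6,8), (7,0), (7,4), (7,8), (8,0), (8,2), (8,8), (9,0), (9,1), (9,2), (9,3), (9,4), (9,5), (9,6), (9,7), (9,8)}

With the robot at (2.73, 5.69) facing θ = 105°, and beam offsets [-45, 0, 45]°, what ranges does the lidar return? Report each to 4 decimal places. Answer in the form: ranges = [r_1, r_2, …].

beam 1: φ=-45°, α=60°
  direction (0.5000, 0.8660); cell (2,5); t to first gridline: x 0.5400, y 0.3580 (then +2.0000 / +1.1547)
    (2,6) via y @ 0.3580
    (3,6) via x @ 0.5400
    (3,7) via y @ 1.5127
    (4,7) via x @ 2.5400
    (4,8) via y @ 2.6674  # hit
  → r_1 = 2.6674
beam 2: φ=0°, α=105°
  direction (-0.2588, 0.9659); cell (2,5); t to first gridline: x 2.8205, y 0.3209 (then +3.8637 / +1.0353)
    (2,6) via y @ 0.3209
    (2,7) via y @ 1.3562
    (2,8) via y @ 2.3915  # hit
  → r_2 = 2.3915
beam 3: φ=45°, α=150°
  direction (-0.8660, 0.5000); cell (2,5); t to first gridline: x 0.8429, y 0.6200 (then +1.1547 / +2.0000)
    (2,6) via y @ 0.6200
    (1,6) via x @ 0.8429
    (0,6) via x @ 1.9976  # hit
  → r_3 = 1.9976

ranges = [2.6674, 2.3915, 1.9976]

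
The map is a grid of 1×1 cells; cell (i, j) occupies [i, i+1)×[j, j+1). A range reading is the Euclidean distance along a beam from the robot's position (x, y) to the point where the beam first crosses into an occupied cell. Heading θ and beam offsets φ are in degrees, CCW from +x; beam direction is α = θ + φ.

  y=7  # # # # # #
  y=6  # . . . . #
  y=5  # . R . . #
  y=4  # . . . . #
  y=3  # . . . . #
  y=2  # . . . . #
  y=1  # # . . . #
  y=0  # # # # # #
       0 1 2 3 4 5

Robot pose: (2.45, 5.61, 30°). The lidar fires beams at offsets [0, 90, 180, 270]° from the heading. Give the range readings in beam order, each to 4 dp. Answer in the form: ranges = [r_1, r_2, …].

ranges = [2.7800, 1.6050, 1.6743, 5.1000]

beam 1: φ=0°, α=30°
  direction (0.8660, 0.5000); cell (2,5); t to first gridline: x 0.6351, y 0.7800 (then +1.1547 / +2.0000)
    (3,5) via x @ 0.6351
    (3,6) via y @ 0.7800
    (4,6) via x @ 1.7898
    (4,7) via y @ 2.7800  # hit
  → r_1 = 2.7800
beam 2: φ=90°, α=120°
  direction (-0.5000, 0.8660); cell (2,5); t to first gridline: x 0.9000, y 0.4503 (then +2.0000 / +1.1547)
    (2,6) via y @ 0.4503
    (1,6) via x @ 0.9000
    (1,7) via y @ 1.6050  # hit
  → r_2 = 1.6050
beam 3: φ=180°, α=210°
  direction (-0.8660, -0.5000); cell (2,5); t to first gridline: x 0.5196, y 1.2200 (then +1.1547 / +2.0000)
    (1,5) via x @ 0.5196
    (1,4) via y @ 1.2200
    (0,4) via x @ 1.6743  # hit
  → r_3 = 1.6743
beam 4: φ=270°, α=300°
  direction (0.5000, -0.8660); cell (2,5); t to first gridline: x 1.1000, y 0.7044 (then +2.0000 / +1.1547)
    (2,4) via y @ 0.7044
    (3,4) via x @ 1.1000
    (3,3) via y @ 1.8591
    (3,2) via y @ 3.0138
    (4,2) via x @ 3.1000
    (4,1) via y @ 4.1685
    (5,1) via x @ 5.1000  # hit
  → r_4 = 5.1000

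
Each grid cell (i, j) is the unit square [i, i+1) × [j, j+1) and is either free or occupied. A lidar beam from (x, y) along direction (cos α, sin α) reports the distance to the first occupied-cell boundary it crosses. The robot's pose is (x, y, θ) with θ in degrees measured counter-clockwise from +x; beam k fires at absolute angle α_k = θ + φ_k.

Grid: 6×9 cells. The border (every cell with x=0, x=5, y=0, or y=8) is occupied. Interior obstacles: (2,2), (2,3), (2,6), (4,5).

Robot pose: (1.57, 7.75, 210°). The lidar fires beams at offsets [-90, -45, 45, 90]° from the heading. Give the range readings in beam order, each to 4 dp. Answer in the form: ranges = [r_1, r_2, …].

ranges = [0.2887, 0.5901, 2.2023, 0.8660]

beam 1: φ=-90°, α=120°
  dir = (cos 120°, sin 120°) = (-0.5000, 0.8660); from cell (1,7)
  next x-line at t=1.1400, next y-line at t=0.2887; Δt_x=2.0000, Δt_y=1.1547
    y: enter (1,8) at t=0.2887 ← occupied
  → r_1 = 0.2887
beam 2: φ=-45°, α=165°
  dir = (cos 165°, sin 165°) = (-0.9659, 0.2588); from cell (1,7)
  next x-line at t=0.5901, next y-line at t=0.9659; Δt_x=1.0353, Δt_y=3.8637
    x: enter (0,7) at t=0.5901 ← occupied
  → r_2 = 0.5901
beam 3: φ=45°, α=255°
  dir = (cos 255°, sin 255°) = (-0.2588, -0.9659); from cell (1,7)
  next x-line at t=2.2023, next y-line at t=0.7765; Δt_x=3.8637, Δt_y=1.0353
    y: enter (1,6) at t=0.7765
    y: enter (1,5) at t=1.8117
    x: enter (0,5) at t=2.2023 ← occupied
  → r_3 = 2.2023
beam 4: φ=90°, α=300°
  dir = (cos 300°, sin 300°) = (0.5000, -0.8660); from cell (1,7)
  next x-line at t=0.8600, next y-line at t=0.8660; Δt_x=2.0000, Δt_y=1.1547
    x: enter (2,7) at t=0.8600
    y: enter (2,6) at t=0.8660 ← occupied
  → r_4 = 0.8660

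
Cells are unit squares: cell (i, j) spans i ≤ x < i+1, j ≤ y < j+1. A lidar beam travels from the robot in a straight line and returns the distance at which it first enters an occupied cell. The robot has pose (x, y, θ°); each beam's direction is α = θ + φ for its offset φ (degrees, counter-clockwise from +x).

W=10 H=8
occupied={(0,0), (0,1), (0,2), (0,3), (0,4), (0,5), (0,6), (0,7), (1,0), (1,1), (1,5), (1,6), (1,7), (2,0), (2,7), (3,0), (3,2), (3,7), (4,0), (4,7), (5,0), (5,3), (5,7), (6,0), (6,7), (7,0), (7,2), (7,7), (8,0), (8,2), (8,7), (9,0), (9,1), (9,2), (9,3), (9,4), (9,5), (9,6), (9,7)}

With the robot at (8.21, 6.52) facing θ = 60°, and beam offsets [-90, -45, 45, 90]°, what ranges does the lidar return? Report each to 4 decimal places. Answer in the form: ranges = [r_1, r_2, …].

beam 1: φ=-90°, α=330°
  cosα=0.8660 sinα=-0.5000 | (8,6) | tMaxX 0.9122 tMaxY 1.0400 | tΔX 1.1547 tΔY 2.0000
    t=0.9122 [x] (9,6) — stop
  → r_1 = 0.9122
beam 2: φ=-45°, α=15°
  cosα=0.9659 sinα=0.2588 | (8,6) | tMaxX 0.8179 tMaxY 1.8546 | tΔX 1.0353 tΔY 3.8637
    t=0.8179 [x] (9,6) — stop
  → r_2 = 0.8179
beam 3: φ=45°, α=105°
  cosα=-0.2588 sinα=0.9659 | (8,6) | tMaxX 0.8114 tMaxY 0.4969 | tΔX 3.8637 tΔY 1.0353
    t=0.4969 [y] (8,7) — stop
  → r_3 = 0.4969
beam 4: φ=90°, α=150°
  cosα=-0.8660 sinα=0.5000 | (8,6) | tMaxX 0.2425 tMaxY 0.9600 | tΔX 1.1547 tΔY 2.0000
    t=0.2425 [x] (7,6)
    t=0.9600 [y] (7,7) — stop
  → r_4 = 0.9600

ranges = [0.9122, 0.8179, 0.4969, 0.9600]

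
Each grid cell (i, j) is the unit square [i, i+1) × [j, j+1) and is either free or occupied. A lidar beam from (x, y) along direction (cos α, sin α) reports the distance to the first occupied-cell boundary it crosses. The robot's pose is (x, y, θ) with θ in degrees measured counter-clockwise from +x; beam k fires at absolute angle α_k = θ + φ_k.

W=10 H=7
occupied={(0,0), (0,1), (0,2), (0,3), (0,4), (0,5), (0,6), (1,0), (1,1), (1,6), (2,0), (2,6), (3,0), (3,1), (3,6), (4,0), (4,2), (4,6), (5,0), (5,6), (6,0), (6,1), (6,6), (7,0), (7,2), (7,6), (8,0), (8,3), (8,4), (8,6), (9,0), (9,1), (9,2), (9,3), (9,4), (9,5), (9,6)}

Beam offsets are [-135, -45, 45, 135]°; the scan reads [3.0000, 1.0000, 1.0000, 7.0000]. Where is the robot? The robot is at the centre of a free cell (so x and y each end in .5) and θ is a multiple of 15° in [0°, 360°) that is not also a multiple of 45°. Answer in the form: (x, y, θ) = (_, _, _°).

Enumerate (i+0.5, j+0.5, θ) over the 33 free cells and 16 admissible headings. For each, cast all 4 beams and compare to the given ranges.
  (1.5, 2.5, 345°): beam 1 = 0.5774 ≠ 3.0000 ✗
  (8.5, 5.5, 330°): beam 1 = 7.7646 ≠ 3.0000 ✗
  (4.5, 4.5, 240°): beam 1 = 1.5529 ≠ 3.0000 ✗
  (8.5, 1.5, 255°): beam 1 = 1.0000 ≠ 3.0000 ✗
  (5.5, 3.5, 165°): beam 1 = 2.8868 ≠ 3.0000 ✗
  …
  (2.5, 2.5, 255°): r_1=3.0000, r_2=1.0000, r_3=1.0000, r_4=7.0000 — all match ✓
Unique over the lattice → pose = (2.5, 2.5, 255°).

(x, y, θ) = (2.5, 2.5, 255°)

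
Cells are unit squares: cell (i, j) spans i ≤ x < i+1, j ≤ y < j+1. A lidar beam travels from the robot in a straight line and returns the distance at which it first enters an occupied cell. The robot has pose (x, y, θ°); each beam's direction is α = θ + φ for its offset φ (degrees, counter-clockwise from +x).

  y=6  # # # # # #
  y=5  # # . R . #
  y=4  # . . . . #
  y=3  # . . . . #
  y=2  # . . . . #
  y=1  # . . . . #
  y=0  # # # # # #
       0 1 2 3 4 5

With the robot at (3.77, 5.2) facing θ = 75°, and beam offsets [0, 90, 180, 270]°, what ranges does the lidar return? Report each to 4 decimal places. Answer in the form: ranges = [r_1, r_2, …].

ranges = [0.8282, 1.8324, 4.3482, 1.2734]

beam 1: φ=0°, α=75°
  dir = (cos 75°, sin 75°) = (0.2588, 0.9659); from cell (3,5)
  next x-line at t=0.8887, next y-line at t=0.8282; Δt_x=3.8637, Δt_y=1.0353
    y: enter (3,6) at t=0.8282 ← occupied
  → r_1 = 0.8282
beam 2: φ=90°, α=165°
  dir = (cos 165°, sin 165°) = (-0.9659, 0.2588); from cell (3,5)
  next x-line at t=0.7972, next y-line at t=3.0910; Δt_x=1.0353, Δt_y=3.8637
    x: enter (2,5) at t=0.7972
    x: enter (1,5) at t=1.8324 ← occupied
  → r_2 = 1.8324
beam 3: φ=180°, α=255°
  dir = (cos 255°, sin 255°) = (-0.2588, -0.9659); from cell (3,5)
  next x-line at t=2.9751, next y-line at t=0.2071; Δt_x=3.8637, Δt_y=1.0353
    y: enter (3,4) at t=0.2071
    y: enter (3,3) at t=1.2423
    y: enter (3,2) at t=2.2776
    x: enter (2,2) at t=2.9751
    y: enter (2,1) at t=3.3129
    y: enter (2,0) at t=4.3482 ← occupied
  → r_3 = 4.3482
beam 4: φ=270°, α=345°
  dir = (cos 345°, sin 345°) = (0.9659, -0.2588); from cell (3,5)
  next x-line at t=0.2381, next y-line at t=0.7727; Δt_x=1.0353, Δt_y=3.8637
    x: enter (4,5) at t=0.2381
    y: enter (4,4) at t=0.7727
    x: enter (5,4) at t=1.2734 ← occupied
  → r_4 = 1.2734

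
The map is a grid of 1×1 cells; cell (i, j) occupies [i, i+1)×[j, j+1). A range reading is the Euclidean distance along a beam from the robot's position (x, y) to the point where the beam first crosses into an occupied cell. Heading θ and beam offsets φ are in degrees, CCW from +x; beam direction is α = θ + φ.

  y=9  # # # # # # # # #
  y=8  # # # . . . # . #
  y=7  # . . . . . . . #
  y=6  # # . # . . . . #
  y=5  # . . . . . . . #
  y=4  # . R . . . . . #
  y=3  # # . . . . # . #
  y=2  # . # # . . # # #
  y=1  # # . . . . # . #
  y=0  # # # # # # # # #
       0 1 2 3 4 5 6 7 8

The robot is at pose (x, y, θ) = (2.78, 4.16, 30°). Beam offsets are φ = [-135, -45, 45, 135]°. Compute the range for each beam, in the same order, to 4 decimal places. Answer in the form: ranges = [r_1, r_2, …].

beam 1: φ=-135°, α=255°
  d=(-0.2588,-0.9659)  start (2,4)  tX=3.0137 tY=0.1656  stride 1/|dx|=3.8637 1/|dy|=1.0353
    cross y-line → (2,3), t=0.1656
    cross y-line → (2,2), t=1.2009 (wall)
  → r_1 = 1.2009
beam 2: φ=-45°, α=345°
  d=(0.9659,-0.2588)  start (2,4)  tX=0.2278 tY=0.6182  stride 1/|dx|=1.0353 1/|dy|=3.8637
    cross x-line → (3,4), t=0.2278
    cross y-line → (3,3), t=0.6182
    cross x-line → (4,3), t=1.2630
    cross x-line → (5,3), t=2.2983
    cross x-line → (6,3), t=3.3336 (wall)
  → r_2 = 3.3336
beam 3: φ=45°, α=75°
  d=(0.2588,0.9659)  start (2,4)  tX=0.8500 tY=0.8696  stride 1/|dx|=3.8637 1/|dy|=1.0353
    cross x-line → (3,4), t=0.8500
    cross y-line → (3,5), t=0.8696
    cross y-line → (3,6), t=1.9049 (wall)
  → r_3 = 1.9049
beam 4: φ=135°, α=165°
  d=(-0.9659,0.2588)  start (2,4)  tX=0.8075 tY=3.2455  stride 1/|dx|=1.0353 1/|dy|=3.8637
    cross x-line → (1,4), t=0.8075
    cross x-line → (0,4), t=1.8428 (wall)
  → r_4 = 1.8428

ranges = [1.2009, 3.3336, 1.9049, 1.8428]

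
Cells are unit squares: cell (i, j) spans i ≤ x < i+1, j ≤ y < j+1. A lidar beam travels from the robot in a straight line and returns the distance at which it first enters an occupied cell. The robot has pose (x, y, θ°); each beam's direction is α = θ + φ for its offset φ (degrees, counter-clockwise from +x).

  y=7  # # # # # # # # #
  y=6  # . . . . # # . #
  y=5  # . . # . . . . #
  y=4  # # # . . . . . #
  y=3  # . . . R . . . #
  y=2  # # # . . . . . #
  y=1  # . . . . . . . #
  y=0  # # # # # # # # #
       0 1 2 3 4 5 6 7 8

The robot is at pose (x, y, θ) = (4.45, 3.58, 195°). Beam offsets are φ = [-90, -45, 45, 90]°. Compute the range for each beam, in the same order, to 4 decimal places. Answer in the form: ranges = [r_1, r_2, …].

ranges = [1.7387, 1.6743, 2.9791, 2.6710]

beam 1: φ=-90°, α=105°
  d=(-0.2588,0.9659)  start (4,3)  tX=1.7387 tY=0.4348  stride 1/|dx|=3.8637 1/|dy|=1.0353
    cross y-line → (4,4), t=0.4348
    cross y-line → (4,5), t=1.4701
    cross x-line → (3,5), t=1.7387 (wall)
  → r_1 = 1.7387
beam 2: φ=-45°, α=150°
  d=(-0.8660,0.5000)  start (4,3)  tX=0.5196 tY=0.8400  stride 1/|dx|=1.1547 1/|dy|=2.0000
    cross x-line → (3,3), t=0.5196
    cross y-line → (3,4), t=0.8400
    cross x-line → (2,4), t=1.6743 (wall)
  → r_2 = 1.6743
beam 3: φ=45°, α=240°
  d=(-0.5000,-0.8660)  start (4,3)  tX=0.9000 tY=0.6697  stride 1/|dx|=2.0000 1/|dy|=1.1547
    cross y-line → (4,2), t=0.6697
    cross x-line → (3,2), t=0.9000
    cross y-line → (3,1), t=1.8244
    cross x-line → (2,1), t=2.9000
    cross y-line → (2,0), t=2.9791 (wall)
  → r_3 = 2.9791
beam 4: φ=90°, α=285°
  d=(0.2588,-0.9659)  start (4,3)  tX=2.1250 tY=0.6005  stride 1/|dx|=3.8637 1/|dy|=1.0353
    cross y-line → (4,2), t=0.6005
    cross y-line → (4,1), t=1.6357
    cross x-line → (5,1), t=2.1250
    cross y-line → (5,0), t=2.6710 (wall)
  → r_4 = 2.6710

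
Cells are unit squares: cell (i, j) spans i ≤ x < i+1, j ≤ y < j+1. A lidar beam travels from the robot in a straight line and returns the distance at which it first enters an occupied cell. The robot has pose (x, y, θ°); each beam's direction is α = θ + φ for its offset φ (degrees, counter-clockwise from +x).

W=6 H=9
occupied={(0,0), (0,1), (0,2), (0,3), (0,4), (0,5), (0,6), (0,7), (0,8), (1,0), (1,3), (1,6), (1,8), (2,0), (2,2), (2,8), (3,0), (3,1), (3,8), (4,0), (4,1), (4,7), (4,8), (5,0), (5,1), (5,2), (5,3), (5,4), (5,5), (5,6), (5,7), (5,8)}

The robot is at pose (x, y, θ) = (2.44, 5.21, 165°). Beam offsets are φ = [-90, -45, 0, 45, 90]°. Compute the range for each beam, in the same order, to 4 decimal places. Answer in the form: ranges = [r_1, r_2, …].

beam 1: φ=-90°, α=75°
  cosα=0.2588 sinα=0.9659 | (2,5) | tMaxX 2.1637 tMaxY 0.8179 | tΔX 3.8637 tΔY 1.0353
    t=0.8179 [y] (2,6)
    t=1.8531 [y] (2,7)
    t=2.1637 [x] (3,7)
    t=2.8884 [y] (3,8) — stop
  → r_1 = 2.8884
beam 2: φ=-45°, α=120°
  cosα=-0.5000 sinα=0.8660 | (2,5) | tMaxX 0.8800 tMaxY 0.9122 | tΔX 2.0000 tΔY 1.1547
    t=0.8800 [x] (1,5)
    t=0.9122 [y] (1,6) — stop
  → r_2 = 0.9122
beam 3: φ=0°, α=165°
  cosα=-0.9659 sinα=0.2588 | (2,5) | tMaxX 0.4555 tMaxY 3.0523 | tΔX 1.0353 tΔY 3.8637
    t=0.4555 [x] (1,5)
    t=1.4908 [x] (0,5) — stop
  → r_3 = 1.4908
beam 4: φ=45°, α=210°
  cosα=-0.8660 sinα=-0.5000 | (2,5) | tMaxX 0.5081 tMaxY 0.4200 | tΔX 1.1547 tΔY 2.0000
    t=0.4200 [y] (2,4)
    t=0.5081 [x] (1,4)
    t=1.6628 [x] (0,4) — stop
  → r_4 = 1.6628
beam 5: φ=90°, α=255°
  cosα=-0.2588 sinα=-0.9659 | (2,5) | tMaxX 1.7000 tMaxY 0.2174 | tΔX 3.8637 tΔY 1.0353
    t=0.2174 [y] (2,4)
    t=1.2527 [y] (2,3)
    t=1.7000 [x] (1,3) — stop
  → r_5 = 1.7000

ranges = [2.8884, 0.9122, 1.4908, 1.6628, 1.7000]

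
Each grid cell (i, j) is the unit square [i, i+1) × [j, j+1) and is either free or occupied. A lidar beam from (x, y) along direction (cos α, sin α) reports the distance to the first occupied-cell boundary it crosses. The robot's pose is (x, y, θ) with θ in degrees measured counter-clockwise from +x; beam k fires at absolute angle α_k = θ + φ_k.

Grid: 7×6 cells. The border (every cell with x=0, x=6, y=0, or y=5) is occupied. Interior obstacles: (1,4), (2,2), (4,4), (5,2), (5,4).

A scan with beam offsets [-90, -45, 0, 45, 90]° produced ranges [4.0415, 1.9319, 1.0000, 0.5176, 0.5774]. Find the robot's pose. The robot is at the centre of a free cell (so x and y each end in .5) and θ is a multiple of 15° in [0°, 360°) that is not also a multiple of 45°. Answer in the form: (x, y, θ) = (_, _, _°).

(x, y, θ) = (4.5, 1.5, 210°)

The pose lattice has 15·16 = 240 candidates. Test each by forward raycasting.
  (3.5, 1.5, 30°): beam 1 = 0.5774 ≠ 4.0415 ✗
  (4.5, 2.5, 330°): beam 1 = 1.7321 ≠ 4.0415 ✗
  (3.5, 2.5, 195°): beam 1 = 2.5882 ≠ 4.0415 ✗
  …
  (4.5, 1.5, 210°): r_1=4.0415, r_2=1.9319, r_3=1.0000, r_4=0.5176, r_5=0.5774 — all match ✓
Unique over the lattice → pose = (4.5, 1.5, 210°).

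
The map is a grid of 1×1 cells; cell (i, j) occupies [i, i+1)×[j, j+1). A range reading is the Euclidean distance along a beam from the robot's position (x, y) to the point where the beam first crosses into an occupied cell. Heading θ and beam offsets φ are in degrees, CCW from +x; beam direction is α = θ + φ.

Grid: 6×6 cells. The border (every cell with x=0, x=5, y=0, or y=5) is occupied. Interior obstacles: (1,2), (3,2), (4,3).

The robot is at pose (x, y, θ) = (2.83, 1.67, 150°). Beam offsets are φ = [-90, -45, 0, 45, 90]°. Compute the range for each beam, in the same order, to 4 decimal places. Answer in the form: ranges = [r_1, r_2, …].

ranges = [0.3811, 3.4475, 0.9584, 1.8946, 0.7736]

beam 1: φ=-90°, α=60°
  dir = (cos 60°, sin 60°) = (0.5000, 0.8660); from cell (2,1)
  next x-line at t=0.3400, next y-line at t=0.3811; Δt_x=2.0000, Δt_y=1.1547
    x: enter (3,1) at t=0.3400
    y: enter (3,2) at t=0.3811 ← occupied
  → r_1 = 0.3811
beam 2: φ=-45°, α=105°
  dir = (cos 105°, sin 105°) = (-0.2588, 0.9659); from cell (2,1)
  next x-line at t=3.2069, next y-line at t=0.3416; Δt_x=3.8637, Δt_y=1.0353
    y: enter (2,2) at t=0.3416
    y: enter (2,3) at t=1.3769
    y: enter (2,4) at t=2.4122
    x: enter (1,4) at t=3.2069
    y: enter (1,5) at t=3.4475 ← occupied
  → r_2 = 3.4475
beam 3: φ=0°, α=150°
  dir = (cos 150°, sin 150°) = (-0.8660, 0.5000); from cell (2,1)
  next x-line at t=0.9584, next y-line at t=0.6600; Δt_x=1.1547, Δt_y=2.0000
    y: enter (2,2) at t=0.6600
    x: enter (1,2) at t=0.9584 ← occupied
  → r_3 = 0.9584
beam 4: φ=45°, α=195°
  dir = (cos 195°, sin 195°) = (-0.9659, -0.2588); from cell (2,1)
  next x-line at t=0.8593, next y-line at t=2.5887; Δt_x=1.0353, Δt_y=3.8637
    x: enter (1,1) at t=0.8593
    x: enter (0,1) at t=1.8946 ← occupied
  → r_4 = 1.8946
beam 5: φ=90°, α=240°
  dir = (cos 240°, sin 240°) = (-0.5000, -0.8660); from cell (2,1)
  next x-line at t=1.6600, next y-line at t=0.7736; Δt_x=2.0000, Δt_y=1.1547
    y: enter (2,0) at t=0.7736 ← occupied
  → r_5 = 0.7736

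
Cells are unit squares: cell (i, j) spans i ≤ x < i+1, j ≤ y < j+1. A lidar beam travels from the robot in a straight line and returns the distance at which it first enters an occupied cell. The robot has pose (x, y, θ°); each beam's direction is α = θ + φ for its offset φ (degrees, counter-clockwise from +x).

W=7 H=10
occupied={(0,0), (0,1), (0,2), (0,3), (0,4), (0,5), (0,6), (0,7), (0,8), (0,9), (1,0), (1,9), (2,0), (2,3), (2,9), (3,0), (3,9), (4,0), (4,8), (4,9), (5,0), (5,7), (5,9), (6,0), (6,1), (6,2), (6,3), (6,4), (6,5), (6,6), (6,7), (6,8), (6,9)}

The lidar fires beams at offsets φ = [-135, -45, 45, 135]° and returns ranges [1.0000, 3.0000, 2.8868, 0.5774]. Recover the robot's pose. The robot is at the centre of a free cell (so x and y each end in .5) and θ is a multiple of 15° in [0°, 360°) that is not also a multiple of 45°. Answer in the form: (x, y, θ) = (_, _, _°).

The pose lattice has 37·16 = 592 candidates. Test each by forward raycasting.
  (1.5, 5.5, 195°): beam 1 = 4.0415 ≠ 1.0000 ✗
  (5.5, 6.5, 150°): beam 1 = 0.5176 ≠ 1.0000 ✗
  (3.5, 6.5, 300°): beam 1 = 2.5882 ≠ 1.0000 ✗
  (1.5, 2.5, 285°): beam 1 = 0.5774 ≠ 1.0000 ✗
  …
  (2.5, 8.5, 285°): r_1=1.0000, r_2=3.0000, r_3=2.8868, r_4=0.5774 — all match ✓
Only this pose fits every beam.

(x, y, θ) = (2.5, 8.5, 285°)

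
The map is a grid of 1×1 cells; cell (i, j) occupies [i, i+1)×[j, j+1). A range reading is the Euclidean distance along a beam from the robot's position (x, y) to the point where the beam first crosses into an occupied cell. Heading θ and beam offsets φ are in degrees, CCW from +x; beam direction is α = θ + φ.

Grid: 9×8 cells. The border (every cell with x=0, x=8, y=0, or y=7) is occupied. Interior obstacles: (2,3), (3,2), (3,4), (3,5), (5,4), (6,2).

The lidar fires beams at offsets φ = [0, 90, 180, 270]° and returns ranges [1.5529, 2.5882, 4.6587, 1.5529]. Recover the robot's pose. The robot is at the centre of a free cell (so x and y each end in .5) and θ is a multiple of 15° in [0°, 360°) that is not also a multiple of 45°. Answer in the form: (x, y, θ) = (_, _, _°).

Candidates: 36 free-cell centres × 16 headings = 576 poses. Raycast each; keep the one whose scan matches to 4 dp.
  (3.5, 6.5, 255°): beam 1 = 0.5176 ≠ 1.5529 ✗
  (6.5, 4.5, 345°): beam 3 = 0.5176 ≠ 4.6587 ✗
  (1.5, 2.5, 240°): beam 1 = 1.0000 ≠ 1.5529 ✗
  (4.5, 4.5, 120°): beam 1 = 1.0000 ≠ 1.5529 ✗
  …
  (6.5, 5.5, 105°): r_1=1.5529, r_2=2.5882, r_3=4.6587, r_4=1.5529 — all match ✓
Only this pose fits every beam.

(x, y, θ) = (6.5, 5.5, 105°)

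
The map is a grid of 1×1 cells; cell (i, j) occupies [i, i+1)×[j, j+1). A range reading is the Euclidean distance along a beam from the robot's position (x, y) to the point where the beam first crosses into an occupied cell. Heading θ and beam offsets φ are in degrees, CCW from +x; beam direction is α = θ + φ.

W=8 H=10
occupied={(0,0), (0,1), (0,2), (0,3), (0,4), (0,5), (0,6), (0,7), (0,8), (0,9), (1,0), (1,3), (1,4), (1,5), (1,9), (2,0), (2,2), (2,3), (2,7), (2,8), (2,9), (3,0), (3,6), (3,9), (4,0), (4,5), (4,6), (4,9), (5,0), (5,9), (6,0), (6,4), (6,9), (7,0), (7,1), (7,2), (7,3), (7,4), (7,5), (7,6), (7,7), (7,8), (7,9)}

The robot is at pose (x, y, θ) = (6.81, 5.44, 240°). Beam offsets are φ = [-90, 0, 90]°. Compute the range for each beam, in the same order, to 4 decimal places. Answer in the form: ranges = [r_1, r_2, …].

beam 1: φ=-90°, α=150°
  direction (-0.8660, 0.5000); cell (6,5); t to first gridline: x 0.9353, y 1.1200 (then +1.1547 / +2.0000)
    (5,5) via x @ 0.9353
    (5,6) via y @ 1.1200
    (4,6) via x @ 2.0900  # hit
  → r_1 = 2.0900
beam 2: φ=0°, α=240°
  direction (-0.5000, -0.8660); cell (6,5); t to first gridline: x 1.6200, y 0.5081 (then +2.0000 / +1.1547)
    (6,4) via y @ 0.5081  # hit
  → r_2 = 0.5081
beam 3: φ=90°, α=330°
  direction (0.8660, -0.5000); cell (6,5); t to first gridline: x 0.2194, y 0.8800 (then +1.1547 / +2.0000)
    (7,5) via x @ 0.2194  # hit
  → r_3 = 0.2194

ranges = [2.0900, 0.5081, 0.2194]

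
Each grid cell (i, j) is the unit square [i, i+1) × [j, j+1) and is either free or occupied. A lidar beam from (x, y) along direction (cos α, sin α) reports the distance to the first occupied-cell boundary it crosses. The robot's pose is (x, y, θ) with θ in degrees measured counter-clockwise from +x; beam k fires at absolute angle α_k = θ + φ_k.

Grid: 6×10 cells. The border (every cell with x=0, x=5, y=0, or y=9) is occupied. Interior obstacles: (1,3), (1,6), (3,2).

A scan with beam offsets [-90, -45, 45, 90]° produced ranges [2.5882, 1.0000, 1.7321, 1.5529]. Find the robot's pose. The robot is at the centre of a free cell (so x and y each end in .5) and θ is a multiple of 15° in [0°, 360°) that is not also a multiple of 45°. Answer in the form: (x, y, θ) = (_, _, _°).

(x, y, θ) = (2.5, 1.5, 105°)

Candidates: 29 free-cell centres × 16 headings = 464 poses. Raycast each; keep the one whose scan matches to 4 dp.
  (4.5, 1.5, 210°): beam 1 = 1.0000 ≠ 2.5882 ✗
  (3.5, 1.5, 300°): beam 1 = 1.0000 ≠ 2.5882 ✗
  (3.5, 1.5, 15°): beam 1 = 0.5176 ≠ 2.5882 ✗
  (4.5, 4.5, 105°): beam 1 = 0.5176 ≠ 2.5882 ✗
  …
  (2.5, 1.5, 105°): r_1=2.5882, r_2=1.0000, r_3=1.7321, r_4=1.5529 — all match ✓
Unique over the lattice → pose = (2.5, 1.5, 105°).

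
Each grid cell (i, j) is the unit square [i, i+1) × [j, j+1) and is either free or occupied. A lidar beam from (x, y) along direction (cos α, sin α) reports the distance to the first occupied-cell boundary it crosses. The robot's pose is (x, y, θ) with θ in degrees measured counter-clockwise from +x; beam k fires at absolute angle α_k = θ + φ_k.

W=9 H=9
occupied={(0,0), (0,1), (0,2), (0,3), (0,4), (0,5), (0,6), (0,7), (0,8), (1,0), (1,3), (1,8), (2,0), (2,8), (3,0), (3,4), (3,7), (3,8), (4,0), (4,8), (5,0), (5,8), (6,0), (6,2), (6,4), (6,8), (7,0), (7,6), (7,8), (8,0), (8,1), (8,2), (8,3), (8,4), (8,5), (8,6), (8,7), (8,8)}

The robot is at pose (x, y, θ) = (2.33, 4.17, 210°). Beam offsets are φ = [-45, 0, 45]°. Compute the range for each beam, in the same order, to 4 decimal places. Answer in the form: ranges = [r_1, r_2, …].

beam 1: φ=-45°, α=165°
  d=(-0.9659,0.2588)  start (2,4)  tX=0.3416 tY=3.2069  stride 1/|dx|=1.0353 1/|dy|=3.8637
    cross x-line → (1,4), t=0.3416
    cross x-line → (0,4), t=1.3769 (wall)
  → r_1 = 1.3769
beam 2: φ=0°, α=210°
  d=(-0.8660,-0.5000)  start (2,4)  tX=0.3811 tY=0.3400  stride 1/|dx|=1.1547 1/|dy|=2.0000
    cross y-line → (2,3), t=0.3400
    cross x-line → (1,3), t=0.3811 (wall)
  → r_2 = 0.3811
beam 3: φ=45°, α=255°
  d=(-0.2588,-0.9659)  start (2,4)  tX=1.2750 tY=0.1760  stride 1/|dx|=3.8637 1/|dy|=1.0353
    cross y-line → (2,3), t=0.1760
    cross y-line → (2,2), t=1.2113
    cross x-line → (1,2), t=1.2750
    cross y-line → (1,1), t=2.2465
    cross y-line → (1,0), t=3.2818 (wall)
  → r_3 = 3.2818

ranges = [1.3769, 0.3811, 3.2818]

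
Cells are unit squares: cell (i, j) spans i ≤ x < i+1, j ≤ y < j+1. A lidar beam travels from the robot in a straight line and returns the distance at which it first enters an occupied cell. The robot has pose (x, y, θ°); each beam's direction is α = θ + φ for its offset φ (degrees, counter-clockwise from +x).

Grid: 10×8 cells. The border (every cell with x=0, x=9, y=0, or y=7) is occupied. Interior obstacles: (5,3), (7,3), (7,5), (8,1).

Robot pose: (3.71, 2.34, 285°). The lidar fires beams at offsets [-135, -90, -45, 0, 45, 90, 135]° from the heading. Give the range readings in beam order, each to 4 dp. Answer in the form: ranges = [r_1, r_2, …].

beam 1: φ=-135°, α=150°
  direction (-0.8660, 0.5000); cell (3,2); t to first gridline: x 0.8198, y 1.3200 (then +1.1547 / +2.0000)
    (2,2) via x @ 0.8198
    (2,3) via y @ 1.3200
    (1,3) via x @ 1.9745
    (0,3) via x @ 3.1292  # hit
  → r_1 = 3.1292
beam 2: φ=-90°, α=195°
  direction (-0.9659, -0.2588); cell (3,2); t to first gridline: x 0.7350, y 1.3137 (then +1.0353 / +3.8637)
    (2,2) via x @ 0.7350
    (2,1) via y @ 1.3137
    (1,1) via x @ 1.7703
    (0,1) via x @ 2.8056  # hit
  → r_2 = 2.8056
beam 3: φ=-45°, α=240°
  direction (-0.5000, -0.8660); cell (3,2); t to first gridline: x 1.4200, y 0.3926 (then +2.0000 / +1.1547)
    (3,1) via y @ 0.3926
    (2,1) via x @ 1.4200
    (2,0) via y @ 1.5473  # hit
  → r_3 = 1.5473
beam 4: φ=0°, α=285°
  direction (0.2588, -0.9659); cell (3,2); t to first gridline: x 1.1205, y 0.3520 (then +3.8637 / +1.0353)
    (3,1) via y @ 0.3520
    (4,1) via x @ 1.1205
    (4,0) via y @ 1.3873  # hit
  → r_4 = 1.3873
beam 5: φ=45°, α=330°
  direction (0.8660, -0.5000); cell (3,2); t to first gridline: x 0.3349, y 0.6800 (then +1.1547 / +2.0000)
    (4,2) via x @ 0.3349
    (4,1) via y @ 0.6800
    (5,1) via x @ 1.4896
    (6,1) via x @ 2.6443
    (6,0) via y @ 2.6800  # hit
  → r_5 = 2.6800
beam 6: φ=90°, α=15°
  direction (0.9659, 0.2588); cell (3,2); t to first gridline: x 0.3002, y 2.5500 (then +1.0353 / +3.8637)
    (4,2) via x @ 0.3002
    (5,2) via x @ 1.3355
    (6,2) via x @ 2.3708
    (6,3) via y @ 2.5500
    (7,3) via x @ 3.4061  # hit
  → r_6 = 3.4061
beam 7: φ=135°, α=60°
  direction (0.5000, 0.8660); cell (3,2); t to first gridline: x 0.5800, y 0.7621 (then +2.0000 / +1.1547)
    (4,2) via x @ 0.5800
    (4,3) via y @ 0.7621
    (4,4) via y @ 1.9168
    (5,4) via x @ 2.5800
    (5,5) via y @ 3.0715
    (5,6) via y @ 4.2262
    (6,6) via x @ 4.5800
    (6,7) via y @ 5.3809  # hit
  → r_7 = 5.3809

ranges = [3.1292, 2.8056, 1.5473, 1.3873, 2.6800, 3.4061, 5.3809]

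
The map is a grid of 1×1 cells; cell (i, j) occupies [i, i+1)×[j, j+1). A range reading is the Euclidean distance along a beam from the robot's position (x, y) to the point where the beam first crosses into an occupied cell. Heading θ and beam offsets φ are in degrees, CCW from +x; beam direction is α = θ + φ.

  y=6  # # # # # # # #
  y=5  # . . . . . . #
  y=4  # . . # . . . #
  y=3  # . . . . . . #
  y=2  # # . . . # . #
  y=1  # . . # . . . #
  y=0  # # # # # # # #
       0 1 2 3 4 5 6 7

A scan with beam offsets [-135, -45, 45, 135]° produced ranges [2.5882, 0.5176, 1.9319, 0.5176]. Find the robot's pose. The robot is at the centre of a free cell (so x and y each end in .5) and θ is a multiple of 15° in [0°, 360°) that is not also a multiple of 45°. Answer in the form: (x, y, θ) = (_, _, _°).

The pose lattice has 26·16 = 416 candidates. Test each by forward raycasting.
  (5.5, 4.5, 105°): beam 1 = 1.7321 ≠ 2.5882 ✗
  (5.5, 3.5, 120°): beam 1 = 1.5529 ≠ 2.5882 ✗
  (4.5, 3.5, 285°): beam 1 = 1.0000 ≠ 2.5882 ✗
  …
  (3.5, 5.5, 330°): r_1=2.5882, r_2=0.5176, r_3=1.9319, r_4=0.5176 — all match ✓
No second candidate reproduces the full scan.

(x, y, θ) = (3.5, 5.5, 330°)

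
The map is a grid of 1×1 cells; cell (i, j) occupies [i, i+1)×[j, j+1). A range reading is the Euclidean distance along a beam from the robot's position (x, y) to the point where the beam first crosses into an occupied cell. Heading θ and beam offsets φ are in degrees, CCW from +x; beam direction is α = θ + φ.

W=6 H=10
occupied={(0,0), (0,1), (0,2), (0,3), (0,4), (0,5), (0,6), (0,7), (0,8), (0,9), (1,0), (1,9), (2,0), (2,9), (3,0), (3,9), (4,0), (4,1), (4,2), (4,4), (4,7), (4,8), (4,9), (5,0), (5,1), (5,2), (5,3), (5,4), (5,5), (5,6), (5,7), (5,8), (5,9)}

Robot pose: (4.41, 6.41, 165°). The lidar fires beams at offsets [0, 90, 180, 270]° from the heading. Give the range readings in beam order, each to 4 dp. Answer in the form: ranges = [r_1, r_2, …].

beam 1: φ=0°, α=165°
  dir = (cos 165°, sin 165°) = (-0.9659, 0.2588); from cell (4,6)
  next x-line at t=0.4245, next y-line at t=2.2796; Δt_x=1.0353, Δt_y=3.8637
    x: enter (3,6) at t=0.4245
    x: enter (2,6) at t=1.4597
    y: enter (2,7) at t=2.2796
    x: enter (1,7) at t=2.4950
    x: enter (0,7) at t=3.5303 ← occupied
  → r_1 = 3.5303
beam 2: φ=90°, α=255°
  dir = (cos 255°, sin 255°) = (-0.2588, -0.9659); from cell (4,6)
  next x-line at t=1.5841, next y-line at t=0.4245; Δt_x=3.8637, Δt_y=1.0353
    y: enter (4,5) at t=0.4245
    y: enter (4,4) at t=1.4597 ← occupied
  → r_2 = 1.4597
beam 3: φ=180°, α=345°
  dir = (cos 345°, sin 345°) = (0.9659, -0.2588); from cell (4,6)
  next x-line at t=0.6108, next y-line at t=1.5841; Δt_x=1.0353, Δt_y=3.8637
    x: enter (5,6) at t=0.6108 ← occupied
  → r_3 = 0.6108
beam 4: φ=270°, α=75°
  dir = (cos 75°, sin 75°) = (0.2588, 0.9659); from cell (4,6)
  next x-line at t=2.2796, next y-line at t=0.6108; Δt_x=3.8637, Δt_y=1.0353
    y: enter (4,7) at t=0.6108 ← occupied
  → r_4 = 0.6108

ranges = [3.5303, 1.4597, 0.6108, 0.6108]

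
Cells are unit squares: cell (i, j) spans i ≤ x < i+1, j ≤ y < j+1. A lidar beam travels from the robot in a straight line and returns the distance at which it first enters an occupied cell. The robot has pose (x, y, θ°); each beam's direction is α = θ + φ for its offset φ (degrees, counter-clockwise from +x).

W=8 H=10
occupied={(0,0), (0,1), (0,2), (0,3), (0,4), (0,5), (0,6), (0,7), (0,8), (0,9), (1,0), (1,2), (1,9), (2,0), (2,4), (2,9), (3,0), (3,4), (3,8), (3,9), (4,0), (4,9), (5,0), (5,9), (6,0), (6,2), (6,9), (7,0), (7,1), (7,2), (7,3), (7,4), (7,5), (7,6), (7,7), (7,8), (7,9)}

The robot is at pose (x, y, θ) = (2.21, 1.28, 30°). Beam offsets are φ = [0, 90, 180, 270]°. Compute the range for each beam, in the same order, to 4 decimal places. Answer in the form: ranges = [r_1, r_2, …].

beam 1: φ=0°, α=30°
  cosα=0.8660 sinα=0.5000 | (2,1) | tMaxX 0.9122 tMaxY 1.4400 | tΔX 1.1547 tΔY 2.0000
    t=0.9122 [x] (3,1)
    t=1.4400 [y] (3,2)
    t=2.0669 [x] (4,2)
    t=3.2216 [x] (5,2)
    t=3.4400 [y] (5,3)
    t=4.3763 [x] (6,3)
    t=5.4400 [y] (6,4)
    t=5.5310 [x] (7,4) — stop
  → r_1 = 5.5310
beam 2: φ=90°, α=120°
  cosα=-0.5000 sinα=0.8660 | (2,1) | tMaxX 0.4200 tMaxY 0.8314 | tΔX 2.0000 tΔY 1.1547
    t=0.4200 [x] (1,1)
    t=0.8314 [y] (1,2) — stop
  → r_2 = 0.8314
beam 3: φ=180°, α=210°
  cosα=-0.8660 sinα=-0.5000 | (2,1) | tMaxX 0.2425 tMaxY 0.5600 | tΔX 1.1547 tΔY 2.0000
    t=0.2425 [x] (1,1)
    t=0.5600 [y] (1,0) — stop
  → r_3 = 0.5600
beam 4: φ=270°, α=300°
  cosα=0.5000 sinα=-0.8660 | (2,1) | tMaxX 1.5800 tMaxY 0.3233 | tΔX 2.0000 tΔY 1.1547
    t=0.3233 [y] (2,0) — stop
  → r_4 = 0.3233

ranges = [5.5310, 0.8314, 0.5600, 0.3233]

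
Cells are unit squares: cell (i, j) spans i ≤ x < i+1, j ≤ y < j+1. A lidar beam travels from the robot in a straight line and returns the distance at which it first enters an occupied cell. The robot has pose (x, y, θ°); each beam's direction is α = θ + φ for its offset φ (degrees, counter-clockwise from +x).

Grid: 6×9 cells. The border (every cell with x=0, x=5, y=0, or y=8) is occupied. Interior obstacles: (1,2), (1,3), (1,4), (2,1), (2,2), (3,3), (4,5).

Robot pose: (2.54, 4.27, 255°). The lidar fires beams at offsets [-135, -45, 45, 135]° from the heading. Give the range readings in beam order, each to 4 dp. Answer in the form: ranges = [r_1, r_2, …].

beam 1: φ=-135°, α=120°
  cosα=-0.5000 sinα=0.8660 | (2,4) | tMaxX 1.0800 tMaxY 0.8429 | tΔX 2.0000 tΔY 1.1547
    t=0.8429 [y] (2,5)
    t=1.0800 [x] (1,5)
    t=1.9976 [y] (1,6)
    t=3.0800 [x] (0,6) — stop
  → r_1 = 3.0800
beam 2: φ=-45°, α=210°
  cosα=-0.8660 sinα=-0.5000 | (2,4) | tMaxX 0.6235 tMaxY 0.5400 | tΔX 1.1547 tΔY 2.0000
    t=0.5400 [y] (2,3)
    t=0.6235 [x] (1,3) — stop
  → r_2 = 0.6235
beam 3: φ=45°, α=300°
  cosα=0.5000 sinα=-0.8660 | (2,4) | tMaxX 0.9200 tMaxY 0.3118 | tΔX 2.0000 tΔY 1.1547
    t=0.3118 [y] (2,3)
    t=0.9200 [x] (3,3) — stop
  → r_3 = 0.9200
beam 4: φ=135°, α=30°
  cosα=0.8660 sinα=0.5000 | (2,4) | tMaxX 0.5312 tMaxY 1.4600 | tΔX 1.1547 tΔY 2.0000
    t=0.5312 [x] (3,4)
    t=1.4600 [y] (3,5)
    t=1.6859 [x] (4,5) — stop
  → r_4 = 1.6859

ranges = [3.0800, 0.6235, 0.9200, 1.6859]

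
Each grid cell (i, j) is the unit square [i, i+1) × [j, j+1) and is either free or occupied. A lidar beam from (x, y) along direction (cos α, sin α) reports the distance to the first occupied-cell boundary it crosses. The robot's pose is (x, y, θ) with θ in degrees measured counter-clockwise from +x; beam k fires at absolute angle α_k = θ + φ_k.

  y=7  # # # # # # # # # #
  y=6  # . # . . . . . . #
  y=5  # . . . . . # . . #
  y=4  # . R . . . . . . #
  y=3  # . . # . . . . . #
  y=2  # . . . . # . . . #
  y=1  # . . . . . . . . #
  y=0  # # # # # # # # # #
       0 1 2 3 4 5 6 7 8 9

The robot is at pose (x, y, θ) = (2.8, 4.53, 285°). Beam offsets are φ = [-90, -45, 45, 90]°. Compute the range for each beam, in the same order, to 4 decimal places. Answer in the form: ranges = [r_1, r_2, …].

ranges = [1.8635, 3.6000, 1.0600, 3.3129]

beam 1: φ=-90°, α=195°
  dir = (cos 195°, sin 195°) = (-0.9659, -0.2588); from cell (2,4)
  next x-line at t=0.8282, next y-line at t=2.0478; Δt_x=1.0353, Δt_y=3.8637
    x: enter (1,4) at t=0.8282
    x: enter (0,4) at t=1.8635 ← occupied
  → r_1 = 1.8635
beam 2: φ=-45°, α=240°
  dir = (cos 240°, sin 240°) = (-0.5000, -0.8660); from cell (2,4)
  next x-line at t=1.6000, next y-line at t=0.6120; Δt_x=2.0000, Δt_y=1.1547
    y: enter (2,3) at t=0.6120
    x: enter (1,3) at t=1.6000
    y: enter (1,2) at t=1.7667
    y: enter (1,1) at t=2.9214
    x: enter (0,1) at t=3.6000 ← occupied
  → r_2 = 3.6000
beam 3: φ=45°, α=330°
  dir = (cos 330°, sin 330°) = (0.8660, -0.5000); from cell (2,4)
  next x-line at t=0.2309, next y-line at t=1.0600; Δt_x=1.1547, Δt_y=2.0000
    x: enter (3,4) at t=0.2309
    y: enter (3,3) at t=1.0600 ← occupied
  → r_3 = 1.0600
beam 4: φ=90°, α=15°
  dir = (cos 15°, sin 15°) = (0.9659, 0.2588); from cell (2,4)
  next x-line at t=0.2071, next y-line at t=1.8159; Δt_x=1.0353, Δt_y=3.8637
    x: enter (3,4) at t=0.2071
    x: enter (4,4) at t=1.2423
    y: enter (4,5) at t=1.8159
    x: enter (5,5) at t=2.2776
    x: enter (6,5) at t=3.3129 ← occupied
  → r_4 = 3.3129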